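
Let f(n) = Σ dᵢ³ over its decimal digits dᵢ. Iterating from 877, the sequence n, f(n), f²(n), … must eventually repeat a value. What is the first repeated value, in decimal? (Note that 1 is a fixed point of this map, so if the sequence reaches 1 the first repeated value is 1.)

1

877 → 8³ + 7³ + 7³ = 512 + 343 + 343 = 1198
1198 → 1³ + 1³ + 9³ + 8³ = 1 + 1 + 729 + 512 = 1243
1243 → 1³ + 2³ + 4³ + 3³ = 1 + 8 + 64 + 27 = 100
100 → 1³ + 0³ + 0³ = 1 + 0 + 0 = 1  — reached the fixed point 1.
1 → 1, so 1 is the first repeated value.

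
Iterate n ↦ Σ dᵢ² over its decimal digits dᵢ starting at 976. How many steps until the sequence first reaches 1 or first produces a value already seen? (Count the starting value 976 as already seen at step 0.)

976 → 166
166 → 73
73 → 58
58 → 89
89 → 145
145 → 42
42 → 20
20 → 4
4 → 16
16 → 37
37 → 58  — 58 repeats.
That took 11 steps.

11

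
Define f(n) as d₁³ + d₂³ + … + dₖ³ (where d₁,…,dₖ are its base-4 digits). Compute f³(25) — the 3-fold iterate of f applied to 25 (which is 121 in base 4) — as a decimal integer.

25 = (1,2,1)_4 → 1³ + 2³ + 1³ = 1 + 8 + 1 = 10
10 = (2,2)_4 → 2³ + 2³ = 8 + 8 = 16
16 = (1,0,0)_4 → 1³ + 0³ + 0³ = 1 + 0 + 0 = 1

1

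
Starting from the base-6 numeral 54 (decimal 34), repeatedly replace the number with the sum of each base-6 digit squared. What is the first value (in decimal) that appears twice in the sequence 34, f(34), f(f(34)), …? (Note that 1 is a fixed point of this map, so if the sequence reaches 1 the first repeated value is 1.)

34 = (5,4)_6 → 41
41 = (1,0,5)_6 → 26
26 = (4,2)_6 → 20
20 = (3,2)_6 → 13
13 = (2,1)_6 → 5
5 = (5)_6 → 25
25 = (4,1)_6 → 17
17 = (2,5)_6 → 29
29 = (4,5)_6 → 41  — 41 already appeared earlier.

41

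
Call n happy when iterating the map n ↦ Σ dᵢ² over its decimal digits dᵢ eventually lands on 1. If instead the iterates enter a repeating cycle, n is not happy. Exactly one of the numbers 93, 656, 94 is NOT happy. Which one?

93

93: 93 → 90 → 81 → 65 → 61 → 37 → 58 → 89 → 145 → 42 → 20 → 4 → 16 → 37  — repeats 37 (not happy)
656: 656 → 97 → 130 → 10 → 1  — reaches 1 (happy)
94: 94 → 97 → 130 → 10 → 1  — reaches 1 (happy)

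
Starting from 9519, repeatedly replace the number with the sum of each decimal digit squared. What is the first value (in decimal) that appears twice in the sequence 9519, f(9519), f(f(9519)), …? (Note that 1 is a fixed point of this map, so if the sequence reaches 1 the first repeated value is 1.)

1

9519 → 188
188 → 129
129 → 86
86 → 100
100 → 1  — reached the fixed point 1.
1 → 1, so 1 is the first repeated value.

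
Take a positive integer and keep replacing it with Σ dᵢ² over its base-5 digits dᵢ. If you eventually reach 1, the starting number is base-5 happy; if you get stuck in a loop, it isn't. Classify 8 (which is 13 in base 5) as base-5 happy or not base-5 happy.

8 = (1,3)_5 → 1² + 3² = 1 + 9 = 10
10 = (2,0)_5 → 2² + 0² = 4 + 0 = 4
4 = (4)_5 → 4² = 16
16 = (3,1)_5 → 3² + 1² = 9 + 1 = 10  — 10 already seen; the sequence cycles without reaching 1.

not base-5 happy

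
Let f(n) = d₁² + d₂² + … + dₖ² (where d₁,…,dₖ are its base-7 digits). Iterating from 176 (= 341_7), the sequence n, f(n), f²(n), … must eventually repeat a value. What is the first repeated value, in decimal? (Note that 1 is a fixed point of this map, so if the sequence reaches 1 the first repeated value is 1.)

176 = (3,4,1)_7 → 3² + 4² + 1² = 9 + 16 + 1 = 26
26 = (3,5)_7 → 3² + 5² = 9 + 25 = 34
34 = (4,6)_7 → 4² + 6² = 16 + 36 = 52
52 = (1,0,3)_7 → 1² + 0² + 3² = 1 + 0 + 9 = 10
10 = (1,3)_7 → 1² + 3² = 1 + 9 = 10  — 10 already appeared earlier.

10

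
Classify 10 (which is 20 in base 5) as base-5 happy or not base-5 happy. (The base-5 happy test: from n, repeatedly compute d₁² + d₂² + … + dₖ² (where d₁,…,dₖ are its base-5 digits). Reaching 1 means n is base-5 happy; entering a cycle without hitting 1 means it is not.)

10 = (2,0)_5 → 2² + 0² = 4
4 = (4)_5 → 4² = 16
16 = (3,1)_5 → 3² + 1² = 10  — 10 already seen; the sequence cycles without reaching 1.

not base-5 happy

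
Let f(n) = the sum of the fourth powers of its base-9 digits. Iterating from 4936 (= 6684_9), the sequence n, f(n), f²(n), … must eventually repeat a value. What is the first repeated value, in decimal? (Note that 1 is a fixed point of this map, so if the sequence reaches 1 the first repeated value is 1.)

4936 = (6,6,8,4)_9 → 6⁴ + 6⁴ + 8⁴ + 4⁴ = 6944
6944 = (1,0,4,6,5)_9 → 1⁴ + 0⁴ + 4⁴ + 6⁴ + 5⁴ = 2178
2178 = (2,8,8,0)_9 → 2⁴ + 8⁴ + 8⁴ + 0⁴ = 8208
8208 = (1,2,2,3,0)_9 → 1⁴ + 2⁴ + 2⁴ + 3⁴ + 0⁴ = 114
114 = (1,3,6)_9 → 1⁴ + 3⁴ + 6⁴ = 1378
1378 = (1,8,0,1)_9 → 1⁴ + 8⁴ + 0⁴ + 1⁴ = 4098
4098 = (5,5,5,3)_9 → 5⁴ + 5⁴ + 5⁴ + 3⁴ = 1956
1956 = (2,6,1,3)_9 → 2⁴ + 6⁴ + 1⁴ + 3⁴ = 1394
1394 = (1,8,1,8)_9 → 1⁴ + 8⁴ + 1⁴ + 8⁴ = 8194
8194 = (1,2,2,1,4)_9 → 1⁴ + 2⁴ + 2⁴ + 1⁴ + 4⁴ = 290
290 = (3,5,2)_9 → 3⁴ + 5⁴ + 2⁴ = 722
722 = (8,8,2)_9 → 8⁴ + 8⁴ + 2⁴ = 8208  — 8208 already appeared earlier.

8208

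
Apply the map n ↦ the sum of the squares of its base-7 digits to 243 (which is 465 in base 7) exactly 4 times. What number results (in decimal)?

243 = (4,6,5)_7 → 77
77 = (1,4,0)_7 → 17
17 = (2,3)_7 → 13
13 = (1,6)_7 → 37

37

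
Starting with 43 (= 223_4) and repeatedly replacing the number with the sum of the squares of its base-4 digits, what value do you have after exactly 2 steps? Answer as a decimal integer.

2

43 = (2,2,3)_4 → 17
17 = (1,0,1)_4 → 2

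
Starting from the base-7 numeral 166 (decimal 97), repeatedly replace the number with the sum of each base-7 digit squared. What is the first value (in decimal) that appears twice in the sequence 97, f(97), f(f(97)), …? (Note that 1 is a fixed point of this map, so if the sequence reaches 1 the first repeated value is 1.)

97 = (1,6,6)_7 → 73
73 = (1,3,3)_7 → 19
19 = (2,5)_7 → 29
29 = (4,1)_7 → 17
17 = (2,3)_7 → 13
13 = (1,6)_7 → 37
37 = (5,2)_7 → 29  — 29 already appeared earlier.

29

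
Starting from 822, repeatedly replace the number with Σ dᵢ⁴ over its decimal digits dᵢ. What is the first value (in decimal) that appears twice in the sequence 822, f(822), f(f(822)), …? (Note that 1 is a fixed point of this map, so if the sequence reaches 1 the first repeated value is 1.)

822 → 8⁴ + 2⁴ + 2⁴ = 4128
4128 → 4⁴ + 1⁴ + 2⁴ + 8⁴ = 4369
4369 → 4⁴ + 3⁴ + 6⁴ + 9⁴ = 8194
8194 → 8⁴ + 1⁴ + 9⁴ + 4⁴ = 10914
10914 → 1⁴ + 0⁴ + 9⁴ + 1⁴ + 4⁴ = 6819
6819 → 6⁴ + 8⁴ + 1⁴ + 9⁴ = 11954
11954 → 1⁴ + 1⁴ + 9⁴ + 5⁴ + 4⁴ = 7444
7444 → 7⁴ + 4⁴ + 4⁴ + 4⁴ = 3169
3169 → 3⁴ + 1⁴ + 6⁴ + 9⁴ = 7939
7939 → 7⁴ + 9⁴ + 3⁴ + 9⁴ = 15604
15604 → 1⁴ + 5⁴ + 6⁴ + 0⁴ + 4⁴ = 2178
2178 → 2⁴ + 1⁴ + 7⁴ + 8⁴ = 6514
6514 → 6⁴ + 5⁴ + 1⁴ + 4⁴ = 2178  — 2178 already appeared earlier.

2178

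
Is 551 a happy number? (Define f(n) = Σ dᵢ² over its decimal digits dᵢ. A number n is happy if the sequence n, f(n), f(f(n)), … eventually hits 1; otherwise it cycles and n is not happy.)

not happy

551 → 5² + 5² + 1² = 25 + 25 + 1 = 51
51 → 5² + 1² = 25 + 1 = 26
26 → 2² + 6² = 4 + 36 = 40
40 → 4² + 0² = 16 + 0 = 16
16 → 1² + 6² = 1 + 36 = 37
37 → 3² + 7² = 9 + 49 = 58
58 → 5² + 8² = 25 + 64 = 89
89 → 8² + 9² = 64 + 81 = 145
145 → 1² + 4² + 5² = 1 + 16 + 25 = 42
42 → 4² + 2² = 16 + 4 = 20
20 → 2² + 0² = 4 + 0 = 4
4 → 4² = 16  — 16 already seen; the sequence cycles without reaching 1.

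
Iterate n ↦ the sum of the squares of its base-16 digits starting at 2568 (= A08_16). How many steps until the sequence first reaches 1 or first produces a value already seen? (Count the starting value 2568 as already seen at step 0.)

8

2568 = (10,0,8)_16 → 10² + 0² + 8² = 164
164 = (10,4)_16 → 10² + 4² = 116
116 = (7,4)_16 → 7² + 4² = 65
65 = (4,1)_16 → 4² + 1² = 17
17 = (1,1)_16 → 1² + 1² = 2
2 = (2)_16 → 2² = 4
4 = (4)_16 → 4² = 16
16 = (1,0)_16 → 1² + 0² = 1  — reached 1.
That took 8 steps.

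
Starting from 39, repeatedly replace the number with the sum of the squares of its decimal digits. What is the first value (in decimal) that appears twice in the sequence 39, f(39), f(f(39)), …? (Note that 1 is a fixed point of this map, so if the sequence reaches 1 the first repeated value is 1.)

37

39 → 3² + 9² = 90
90 → 9² + 0² = 81
81 → 8² + 1² = 65
65 → 6² + 5² = 61
61 → 6² + 1² = 37
37 → 3² + 7² = 58
58 → 5² + 8² = 89
89 → 8² + 9² = 145
145 → 1² + 4² + 5² = 42
42 → 4² + 2² = 20
20 → 2² + 0² = 4
4 → 4² = 16
16 → 1² + 6² = 37  — 37 already appeared earlier.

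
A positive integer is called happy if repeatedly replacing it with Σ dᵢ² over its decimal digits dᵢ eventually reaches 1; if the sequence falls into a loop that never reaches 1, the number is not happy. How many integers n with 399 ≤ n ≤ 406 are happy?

1

399: 399 → 171 → 51 → 26 → 40 → 16 → 37 → 58 → 89 → 145 → 42 → 20 → 4 → 16  — not happy
400: 400 → 16 → 37 → 58 → 89 → 145 → 42 → 20 → 4 → 16  — not happy
401: 401 → 17 → 50 → 25 → 29 → 85 → 89 → 145 → 42 → 20 → 4 → 16 → 37 → 58 → 89  — not happy
402: 402 → 20 → 4 → 16 → 37 → 58 → 89 → 145 → 42 → 20  — not happy
403: 403 → 25 → 29 → 85 → 89 → 145 → 42 → 20 → 4 → 16 → 37 → 58 → 89  — not happy
404: 404 → 32 → 13 → 10 → 1  — happy
405: 405 → 41 → 17 → 50 → 25 → 29 → 85 → 89 → 145 → 42 → 20 → 4 → 16 → 37 → 58 → 89  — not happy
406: 406 → 52 → 29 → 85 → 89 → 145 → 42 → 20 → 4 → 16 → 37 → 58 → 89  — not happy
happy: 404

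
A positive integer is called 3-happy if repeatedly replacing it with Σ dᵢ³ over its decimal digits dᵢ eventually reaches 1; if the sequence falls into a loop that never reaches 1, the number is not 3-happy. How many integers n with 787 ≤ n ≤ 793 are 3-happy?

1

787: 787 → 1198 → 1243 → 100 → 1  (reaches 1)
788: 788 → 1367 → 587 → 980 → 1241 → 74 → 407 → 407  (repeats 407)
789: 789 → 1584 → 702 → 351 → 153 → 153  (repeats 153)
790: 790 → 1072 → 352 → 160 → 217 → 352  (repeats 352)
791: 791 → 1073 → 371 → 371  (repeats 371)
792: 792 → 1080 → 513 → 153 → 153  (repeats 153)
793: 793 → 1099 → 1459 → 919 → 1459  (repeats 1459)
3-happy: 787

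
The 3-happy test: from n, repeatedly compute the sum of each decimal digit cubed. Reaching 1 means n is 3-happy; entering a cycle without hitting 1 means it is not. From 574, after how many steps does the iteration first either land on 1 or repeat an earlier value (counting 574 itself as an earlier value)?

5

574 → 532
532 → 160
160 → 217
217 → 352
352 → 160  — 160 repeats.
That took 5 steps.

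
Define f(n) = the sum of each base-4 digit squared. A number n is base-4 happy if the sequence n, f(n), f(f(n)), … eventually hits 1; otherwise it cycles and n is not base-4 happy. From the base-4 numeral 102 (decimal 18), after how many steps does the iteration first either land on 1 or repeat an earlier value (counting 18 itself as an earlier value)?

18 = (1,0,2)_4 → 5
5 = (1,1)_4 → 2
2 = (2)_4 → 4
4 = (1,0)_4 → 1  — reached 1.
That took 4 steps.

4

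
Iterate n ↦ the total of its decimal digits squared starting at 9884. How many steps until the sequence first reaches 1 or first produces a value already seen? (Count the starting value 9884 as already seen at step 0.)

9884 → 9² + 8² + 8² + 4² = 81 + 64 + 64 + 16 = 225
225 → 2² + 2² + 5² = 4 + 4 + 25 = 33
33 → 3² + 3² = 9 + 9 = 18
18 → 1² + 8² = 1 + 64 = 65
65 → 6² + 5² = 36 + 25 = 61
61 → 6² + 1² = 36 + 1 = 37
37 → 3² + 7² = 9 + 49 = 58
58 → 5² + 8² = 25 + 64 = 89
89 → 8² + 9² = 64 + 81 = 145
145 → 1² + 4² + 5² = 1 + 16 + 25 = 42
42 → 4² + 2² = 16 + 4 = 20
20 → 2² + 0² = 4 + 0 = 4
4 → 4² = 16
16 → 1² + 6² = 1 + 36 = 37  — 37 repeats.
That took 14 steps.

14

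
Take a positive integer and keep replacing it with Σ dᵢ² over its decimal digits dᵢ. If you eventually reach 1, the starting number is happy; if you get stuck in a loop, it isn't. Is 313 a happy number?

313 → 3² + 1² + 3² = 9 + 1 + 9 = 19
19 → 1² + 9² = 1 + 81 = 82
82 → 8² + 2² = 64 + 4 = 68
68 → 6² + 8² = 36 + 64 = 100
100 → 1² + 0² + 0² = 1 + 0 + 0 = 1  — reached 1.

happy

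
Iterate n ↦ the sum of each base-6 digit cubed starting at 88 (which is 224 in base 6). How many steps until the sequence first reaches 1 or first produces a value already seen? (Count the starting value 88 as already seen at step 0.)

10

88 = (2,2,4)_6 → 2³ + 2³ + 4³ = 80
80 = (2,1,2)_6 → 2³ + 1³ + 2³ = 17
17 = (2,5)_6 → 2³ + 5³ = 133
133 = (3,4,1)_6 → 3³ + 4³ + 1³ = 92
92 = (2,3,2)_6 → 2³ + 3³ + 2³ = 43
43 = (1,1,1)_6 → 1³ + 1³ + 1³ = 3
3 = (3)_6 → 3³ = 27
27 = (4,3)_6 → 4³ + 3³ = 91
91 = (2,3,1)_6 → 2³ + 3³ + 1³ = 36
36 = (1,0,0)_6 → 1³ + 0³ + 0³ = 1  — reached 1.
That took 10 steps.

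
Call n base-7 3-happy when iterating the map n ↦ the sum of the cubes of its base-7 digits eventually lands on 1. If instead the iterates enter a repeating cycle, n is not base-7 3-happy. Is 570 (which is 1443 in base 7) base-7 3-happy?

not base-7 3-happy

570 = (1,4,4,3)_7 → 156
156 = (3,1,2)_7 → 36
36 = (5,1)_7 → 126
126 = (2,4,0)_7 → 72
72 = (1,3,2)_7 → 36  — 36 already seen; the sequence cycles without reaching 1.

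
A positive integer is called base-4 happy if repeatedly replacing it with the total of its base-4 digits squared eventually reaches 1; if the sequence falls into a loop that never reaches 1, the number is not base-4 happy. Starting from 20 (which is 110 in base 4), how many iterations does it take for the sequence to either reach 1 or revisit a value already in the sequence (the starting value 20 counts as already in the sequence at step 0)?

3

20 = (1,1,0)_4 → 1² + 1² + 0² = 1 + 1 + 0 = 2
2 = (2)_4 → 2² = 4
4 = (1,0)_4 → 1² + 0² = 1 + 0 = 1  — reached 1.
That took 3 steps.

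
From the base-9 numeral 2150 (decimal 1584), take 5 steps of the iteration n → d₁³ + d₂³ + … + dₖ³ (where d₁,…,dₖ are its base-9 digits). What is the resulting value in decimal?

1584 = (2,1,5,0)_9 → 2³ + 1³ + 5³ + 0³ = 134
134 = (1,5,8)_9 → 1³ + 5³ + 8³ = 638
638 = (7,7,8)_9 → 7³ + 7³ + 8³ = 1198
1198 = (1,5,7,1)_9 → 1³ + 5³ + 7³ + 1³ = 470
470 = (5,7,2)_9 → 5³ + 7³ + 2³ = 476

476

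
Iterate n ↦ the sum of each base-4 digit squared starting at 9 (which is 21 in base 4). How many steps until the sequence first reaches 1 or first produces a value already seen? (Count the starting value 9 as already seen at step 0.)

9 = (2,1)_4 → 2² + 1² = 4 + 1 = 5
5 = (1,1)_4 → 1² + 1² = 1 + 1 = 2
2 = (2)_4 → 2² = 4
4 = (1,0)_4 → 1² + 0² = 1 + 0 = 1  — reached 1.
That took 4 steps.

4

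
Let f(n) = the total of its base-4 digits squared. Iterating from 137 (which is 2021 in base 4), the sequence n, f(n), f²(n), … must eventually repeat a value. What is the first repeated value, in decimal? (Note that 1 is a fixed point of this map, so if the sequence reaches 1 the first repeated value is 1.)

1

137 = (2,0,2,1)_4 → 2² + 0² + 2² + 1² = 9
9 = (2,1)_4 → 2² + 1² = 5
5 = (1,1)_4 → 1² + 1² = 2
2 = (2)_4 → 2² = 4
4 = (1,0)_4 → 1² + 0² = 1  — reached the fixed point 1.
1 → 1, so 1 is the first repeated value.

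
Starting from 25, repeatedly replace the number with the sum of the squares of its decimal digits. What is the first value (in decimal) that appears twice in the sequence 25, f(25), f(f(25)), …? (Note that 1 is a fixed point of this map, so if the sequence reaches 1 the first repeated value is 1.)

89

25 → 2² + 5² = 4 + 25 = 29
29 → 2² + 9² = 4 + 81 = 85
85 → 8² + 5² = 64 + 25 = 89
89 → 8² + 9² = 64 + 81 = 145
145 → 1² + 4² + 5² = 1 + 16 + 25 = 42
42 → 4² + 2² = 16 + 4 = 20
20 → 2² + 0² = 4 + 0 = 4
4 → 4² = 16
16 → 1² + 6² = 1 + 36 = 37
37 → 3² + 7² = 9 + 49 = 58
58 → 5² + 8² = 25 + 64 = 89  — 89 already appeared earlier.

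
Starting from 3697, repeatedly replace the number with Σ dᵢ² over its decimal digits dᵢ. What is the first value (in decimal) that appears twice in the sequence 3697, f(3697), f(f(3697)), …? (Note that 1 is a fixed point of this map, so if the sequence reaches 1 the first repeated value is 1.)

37

3697 → 3² + 6² + 9² + 7² = 175
175 → 1² + 7² + 5² = 75
75 → 7² + 5² = 74
74 → 7² + 4² = 65
65 → 6² + 5² = 61
61 → 6² + 1² = 37
37 → 3² + 7² = 58
58 → 5² + 8² = 89
89 → 8² + 9² = 145
145 → 1² + 4² + 5² = 42
42 → 4² + 2² = 20
20 → 2² + 0² = 4
4 → 4² = 16
16 → 1² + 6² = 37  — 37 already appeared earlier.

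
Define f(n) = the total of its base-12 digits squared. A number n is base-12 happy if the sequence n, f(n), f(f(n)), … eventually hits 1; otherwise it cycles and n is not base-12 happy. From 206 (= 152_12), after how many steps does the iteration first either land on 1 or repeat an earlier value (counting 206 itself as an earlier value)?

5

206 = (1,5,2)_12 → 30
30 = (2,6)_12 → 40
40 = (3,4)_12 → 25
25 = (2,1)_12 → 5
5 = (5)_12 → 25  — 25 repeats.
That took 5 steps.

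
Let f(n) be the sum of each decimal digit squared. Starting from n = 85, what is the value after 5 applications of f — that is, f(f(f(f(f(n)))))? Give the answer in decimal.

85 → 8² + 5² = 89
89 → 8² + 9² = 145
145 → 1² + 4² + 5² = 42
42 → 4² + 2² = 20
20 → 2² + 0² = 4

4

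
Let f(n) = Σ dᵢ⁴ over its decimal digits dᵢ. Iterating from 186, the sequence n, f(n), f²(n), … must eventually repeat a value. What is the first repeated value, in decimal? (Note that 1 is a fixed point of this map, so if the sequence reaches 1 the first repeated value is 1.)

13139

186 → 1⁴ + 8⁴ + 6⁴ = 1 + 4096 + 1296 = 5393
5393 → 5⁴ + 3⁴ + 9⁴ + 3⁴ = 625 + 81 + 6561 + 81 = 7348
7348 → 7⁴ + 3⁴ + 4⁴ + 8⁴ = 2401 + 81 + 256 + 4096 = 6834
6834 → 6⁴ + 8⁴ + 3⁴ + 4⁴ = 1296 + 4096 + 81 + 256 = 5729
5729 → 5⁴ + 7⁴ + 2⁴ + 9⁴ = 625 + 2401 + 16 + 6561 = 9603
9603 → 9⁴ + 6⁴ + 0⁴ + 3⁴ = 6561 + 1296 + 0 + 81 = 7938
7938 → 7⁴ + 9⁴ + 3⁴ + 8⁴ = 2401 + 6561 + 81 + 4096 = 13139
13139 → 1⁴ + 3⁴ + 1⁴ + 3⁴ + 9⁴ = 1 + 81 + 1 + 81 + 6561 = 6725
6725 → 6⁴ + 7⁴ + 2⁴ + 5⁴ = 1296 + 2401 + 16 + 625 = 4338
4338 → 4⁴ + 3⁴ + 3⁴ + 8⁴ = 256 + 81 + 81 + 4096 = 4514
4514 → 4⁴ + 5⁴ + 1⁴ + 4⁴ = 256 + 625 + 1 + 256 = 1138
1138 → 1⁴ + 1⁴ + 3⁴ + 8⁴ = 1 + 1 + 81 + 4096 = 4179
4179 → 4⁴ + 1⁴ + 7⁴ + 9⁴ = 256 + 1 + 2401 + 6561 = 9219
9219 → 9⁴ + 2⁴ + 1⁴ + 9⁴ = 6561 + 16 + 1 + 6561 = 13139  — 13139 already appeared earlier.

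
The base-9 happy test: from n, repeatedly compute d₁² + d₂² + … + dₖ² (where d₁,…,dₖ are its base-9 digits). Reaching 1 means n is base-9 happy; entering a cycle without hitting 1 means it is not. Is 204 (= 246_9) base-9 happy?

not base-9 happy

204 = (2,4,6)_9 → 2² + 4² + 6² = 4 + 16 + 36 = 56
56 = (6,2)_9 → 6² + 2² = 36 + 4 = 40
40 = (4,4)_9 → 4² + 4² = 16 + 16 = 32
32 = (3,5)_9 → 3² + 5² = 9 + 25 = 34
34 = (3,7)_9 → 3² + 7² = 9 + 49 = 58
58 = (6,4)_9 → 6² + 4² = 36 + 16 = 52
52 = (5,7)_9 → 5² + 7² = 25 + 49 = 74
74 = (8,2)_9 → 8² + 2² = 64 + 4 = 68
68 = (7,5)_9 → 7² + 5² = 49 + 25 = 74  — 74 already seen; the sequence cycles without reaching 1.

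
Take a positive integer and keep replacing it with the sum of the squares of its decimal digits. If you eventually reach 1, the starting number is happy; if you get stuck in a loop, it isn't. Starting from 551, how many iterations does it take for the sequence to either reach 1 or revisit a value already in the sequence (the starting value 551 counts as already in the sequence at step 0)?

12

551 → 5² + 5² + 1² = 51
51 → 5² + 1² = 26
26 → 2² + 6² = 40
40 → 4² + 0² = 16
16 → 1² + 6² = 37
37 → 3² + 7² = 58
58 → 5² + 8² = 89
89 → 8² + 9² = 145
145 → 1² + 4² + 5² = 42
42 → 4² + 2² = 20
20 → 2² + 0² = 4
4 → 4² = 16  — 16 repeats.
That took 12 steps.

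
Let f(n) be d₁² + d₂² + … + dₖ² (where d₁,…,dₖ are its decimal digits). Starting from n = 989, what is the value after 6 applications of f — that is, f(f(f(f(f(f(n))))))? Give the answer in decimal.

989 → 226
226 → 44
44 → 32
32 → 13
13 → 10
10 → 1

1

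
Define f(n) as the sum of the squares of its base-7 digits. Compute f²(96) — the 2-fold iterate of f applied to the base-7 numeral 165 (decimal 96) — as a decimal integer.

96 = (1,6,5)_7 → 62
62 = (1,1,6)_7 → 38

38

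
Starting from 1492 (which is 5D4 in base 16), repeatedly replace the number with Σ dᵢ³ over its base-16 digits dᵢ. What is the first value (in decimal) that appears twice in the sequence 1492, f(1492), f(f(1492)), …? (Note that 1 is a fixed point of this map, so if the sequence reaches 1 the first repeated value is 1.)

1456

1492 = (5,13,4)_16 → 5³ + 13³ + 4³ = 125 + 2197 + 64 = 2386
2386 = (9,5,2)_16 → 9³ + 5³ + 2³ = 729 + 125 + 8 = 862
862 = (3,5,14)_16 → 3³ + 5³ + 14³ = 27 + 125 + 2744 = 2896
2896 = (11,5,0)_16 → 11³ + 5³ + 0³ = 1331 + 125 + 0 = 1456
1456 = (5,11,0)_16 → 5³ + 11³ + 0³ = 125 + 1331 + 0 = 1456  — 1456 already appeared earlier.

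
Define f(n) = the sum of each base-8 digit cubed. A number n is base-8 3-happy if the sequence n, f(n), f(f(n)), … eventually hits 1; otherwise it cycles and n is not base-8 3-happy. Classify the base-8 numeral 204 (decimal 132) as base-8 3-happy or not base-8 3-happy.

132 = (2,0,4)_8 → 2³ + 0³ + 4³ = 8 + 0 + 64 = 72
72 = (1,1,0)_8 → 1³ + 1³ + 0³ = 1 + 1 + 0 = 2
2 = (2)_8 → 2³ = 8
8 = (1,0)_8 → 1³ + 0³ = 1 + 0 = 1  — reached 1.

base-8 3-happy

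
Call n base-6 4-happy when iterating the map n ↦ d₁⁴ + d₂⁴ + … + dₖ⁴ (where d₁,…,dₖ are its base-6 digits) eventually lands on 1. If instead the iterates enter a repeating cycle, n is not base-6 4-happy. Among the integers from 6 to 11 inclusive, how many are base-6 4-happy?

1

6: 6 → 1  (reaches 1)
7: 7 → 2 → 16 → 272 → 99 → 353 → 963 → 609 → 978 → 338 → 114 → 82 → 273 → 164 → 353  (repeats 353)
8: 8 → 17 → 641 → 1522 → 259 → 4 → 256 → 258 → 3 → 81 → 98 → 288 → 17  (repeats 17)
9: 9 → 82 → 273 → 164 → 353 → 963 → 609 → 978 → 338 → 114 → 82  (repeats 82)
10: 10 → 257 → 627 → 738 → 178 → 1137 → 788 → 803 → 963 → 609 → 978 → 338 → 114 → 82 → 273 → 164 → 353 → 963  (repeats 963)
11: 11 → 626 → 673 → 338 → 114 → 82 → 273 → 164 → 353 → 963 → 609 → 978 → 338  (repeats 338)
base-6 4-happy: 6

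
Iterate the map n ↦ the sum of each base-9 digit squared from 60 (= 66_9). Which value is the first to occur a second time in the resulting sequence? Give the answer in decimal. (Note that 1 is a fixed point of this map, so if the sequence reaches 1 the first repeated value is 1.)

60 = (6,6)_9 → 72
72 = (8,0)_9 → 64
64 = (7,1)_9 → 50
50 = (5,5)_9 → 50  — 50 already appeared earlier.

50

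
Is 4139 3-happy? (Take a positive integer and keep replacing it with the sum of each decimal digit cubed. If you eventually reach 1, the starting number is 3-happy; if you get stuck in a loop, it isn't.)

4139 → 4³ + 1³ + 3³ + 9³ = 64 + 1 + 27 + 729 = 821
821 → 8³ + 2³ + 1³ = 512 + 8 + 1 = 521
521 → 5³ + 2³ + 1³ = 125 + 8 + 1 = 134
134 → 1³ + 3³ + 4³ = 1 + 27 + 64 = 92
92 → 9³ + 2³ = 729 + 8 = 737
737 → 7³ + 3³ + 7³ = 343 + 27 + 343 = 713
713 → 7³ + 1³ + 3³ = 343 + 1 + 27 = 371
371 → 3³ + 7³ + 1³ = 27 + 343 + 1 = 371  — 371 already seen; the sequence cycles without reaching 1.

not 3-happy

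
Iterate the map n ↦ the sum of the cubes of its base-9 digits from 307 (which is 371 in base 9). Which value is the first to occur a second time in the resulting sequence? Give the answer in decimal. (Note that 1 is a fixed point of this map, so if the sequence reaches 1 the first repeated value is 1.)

127

307 = (3,7,1)_9 → 371
371 = (4,5,2)_9 → 197
197 = (2,3,8)_9 → 547
547 = (6,6,7)_9 → 775
775 = (1,0,5,1)_9 → 127
127 = (1,5,1)_9 → 127  — 127 already appeared earlier.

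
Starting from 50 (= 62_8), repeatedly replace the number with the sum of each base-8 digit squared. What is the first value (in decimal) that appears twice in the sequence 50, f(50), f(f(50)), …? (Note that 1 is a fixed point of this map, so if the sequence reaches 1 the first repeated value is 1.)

50 = (6,2)_8 → 40
40 = (5,0)_8 → 25
25 = (3,1)_8 → 10
10 = (1,2)_8 → 5
5 = (5)_8 → 25  — 25 already appeared earlier.

25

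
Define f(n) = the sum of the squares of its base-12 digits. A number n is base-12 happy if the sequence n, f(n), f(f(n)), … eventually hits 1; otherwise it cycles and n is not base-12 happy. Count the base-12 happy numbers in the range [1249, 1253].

1

1249: 1249 → 129 → 181 → 11 → 121 → 101 → 89 → 74 → 40 → 25 → 5 → 25  — not base-12 happy
1250: 1250 → 132 → 121 → 101 → 89 → 74 → 40 → 25 → 5 → 25  — not base-12 happy
1251: 1251 → 137 → 146 → 5 → 25 → 5  — not base-12 happy
1252: 1252 → 144 → 1  — base-12 happy
1253: 1253 → 153 → 82 → 136 → 137 → 146 → 5 → 25 → 5  — not base-12 happy
base-12 happy: 1252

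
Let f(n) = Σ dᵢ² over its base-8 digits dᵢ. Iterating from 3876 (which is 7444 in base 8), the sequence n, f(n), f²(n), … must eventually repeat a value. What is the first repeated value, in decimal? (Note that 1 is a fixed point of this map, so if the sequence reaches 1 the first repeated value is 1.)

3876 = (7,4,4,4)_8 → 97
97 = (1,4,1)_8 → 18
18 = (2,2)_8 → 8
8 = (1,0)_8 → 1  — reached the fixed point 1.
1 → 1, so 1 is the first repeated value.

1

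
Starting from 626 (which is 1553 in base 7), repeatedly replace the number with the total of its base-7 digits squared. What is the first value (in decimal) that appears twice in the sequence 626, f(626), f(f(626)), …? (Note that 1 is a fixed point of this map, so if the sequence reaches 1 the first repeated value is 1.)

2

626 = (1,5,5,3)_7 → 1² + 5² + 5² + 3² = 1 + 25 + 25 + 9 = 60
60 = (1,1,4)_7 → 1² + 1² + 4² = 1 + 1 + 16 = 18
18 = (2,4)_7 → 2² + 4² = 4 + 16 = 20
20 = (2,6)_7 → 2² + 6² = 4 + 36 = 40
40 = (5,5)_7 → 5² + 5² = 25 + 25 = 50
50 = (1,0,1)_7 → 1² + 0² + 1² = 1 + 0 + 1 = 2
2 = (2)_7 → 2² = 4
4 = (4)_7 → 4² = 16
16 = (2,2)_7 → 2² + 2² = 4 + 4 = 8
8 = (1,1)_7 → 1² + 1² = 1 + 1 = 2  — 2 already appeared earlier.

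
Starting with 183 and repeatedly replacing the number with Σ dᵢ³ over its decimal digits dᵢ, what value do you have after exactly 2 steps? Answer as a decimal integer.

183 → 540
540 → 189

189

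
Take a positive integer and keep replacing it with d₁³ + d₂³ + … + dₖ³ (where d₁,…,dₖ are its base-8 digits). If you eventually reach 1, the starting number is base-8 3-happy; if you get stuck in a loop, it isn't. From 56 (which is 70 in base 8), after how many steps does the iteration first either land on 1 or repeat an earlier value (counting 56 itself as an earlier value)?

7

56 = (7,0)_8 → 7³ + 0³ = 343
343 = (5,2,7)_8 → 5³ + 2³ + 7³ = 476
476 = (7,3,4)_8 → 7³ + 3³ + 4³ = 434
434 = (6,6,2)_8 → 6³ + 6³ + 2³ = 440
440 = (6,7,0)_8 → 6³ + 7³ + 0³ = 559
559 = (1,0,5,7)_8 → 1³ + 0³ + 5³ + 7³ = 469
469 = (7,2,5)_8 → 7³ + 2³ + 5³ = 476  — 476 repeats.
That took 7 steps.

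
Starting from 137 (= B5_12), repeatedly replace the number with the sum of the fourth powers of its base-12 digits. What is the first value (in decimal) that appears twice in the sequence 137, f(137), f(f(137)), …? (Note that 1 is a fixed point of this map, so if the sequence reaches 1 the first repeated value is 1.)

137 = (11,5)_12 → 11⁴ + 5⁴ = 14641 + 625 = 15266
15266 = (8,10,0,2)_12 → 8⁴ + 10⁴ + 0⁴ + 2⁴ = 4096 + 10000 + 0 + 16 = 14112
14112 = (8,2,0,0)_12 → 8⁴ + 2⁴ + 0⁴ + 0⁴ = 4096 + 16 + 0 + 0 = 4112
4112 = (2,4,6,8)_12 → 2⁴ + 4⁴ + 6⁴ + 8⁴ = 16 + 256 + 1296 + 4096 = 5664
5664 = (3,3,4,0)_12 → 3⁴ + 3⁴ + 4⁴ + 0⁴ = 81 + 81 + 256 + 0 = 418
418 = (2,10,10)_12 → 2⁴ + 10⁴ + 10⁴ = 16 + 10000 + 10000 = 20016
20016 = (11,7,0,0)_12 → 11⁴ + 7⁴ + 0⁴ + 0⁴ = 14641 + 2401 + 0 + 0 = 17042
17042 = (9,10,4,2)_12 → 9⁴ + 10⁴ + 4⁴ + 2⁴ = 6561 + 10000 + 256 + 16 = 16833
16833 = (9,8,10,9)_12 → 9⁴ + 8⁴ + 10⁴ + 9⁴ = 6561 + 4096 + 10000 + 6561 = 27218
27218 = (1,3,9,0,2)_12 → 1⁴ + 3⁴ + 9⁴ + 0⁴ + 2⁴ = 1 + 81 + 6561 + 0 + 16 = 6659
6659 = (3,10,2,11)_12 → 3⁴ + 10⁴ + 2⁴ + 11⁴ = 81 + 10000 + 16 + 14641 = 24738
24738 = (1,2,3,9,6)_12 → 1⁴ + 2⁴ + 3⁴ + 9⁴ + 6⁴ = 1 + 16 + 81 + 6561 + 1296 = 7955
7955 = (4,7,2,11)_12 → 4⁴ + 7⁴ + 2⁴ + 11⁴ = 256 + 2401 + 16 + 14641 = 17314
17314 = (10,0,2,10)_12 → 10⁴ + 0⁴ + 2⁴ + 10⁴ = 10000 + 0 + 16 + 10000 = 20016  — 20016 already appeared earlier.

20016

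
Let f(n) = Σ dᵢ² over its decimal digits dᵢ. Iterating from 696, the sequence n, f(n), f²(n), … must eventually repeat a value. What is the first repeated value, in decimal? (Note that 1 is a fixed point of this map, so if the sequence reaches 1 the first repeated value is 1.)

89

696 → 153
153 → 35
35 → 34
34 → 25
25 → 29
29 → 85
85 → 89
89 → 145
145 → 42
42 → 20
20 → 4
4 → 16
16 → 37
37 → 58
58 → 89  — 89 already appeared earlier.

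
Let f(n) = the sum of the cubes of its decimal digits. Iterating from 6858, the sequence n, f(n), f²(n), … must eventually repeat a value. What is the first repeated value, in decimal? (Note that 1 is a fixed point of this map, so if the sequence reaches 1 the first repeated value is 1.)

6858 → 6³ + 8³ + 5³ + 8³ = 1365
1365 → 1³ + 3³ + 6³ + 5³ = 369
369 → 3³ + 6³ + 9³ = 972
972 → 9³ + 7³ + 2³ = 1080
1080 → 1³ + 0³ + 8³ + 0³ = 513
513 → 5³ + 1³ + 3³ = 153
153 → 1³ + 5³ + 3³ = 153  — 153 already appeared earlier.

153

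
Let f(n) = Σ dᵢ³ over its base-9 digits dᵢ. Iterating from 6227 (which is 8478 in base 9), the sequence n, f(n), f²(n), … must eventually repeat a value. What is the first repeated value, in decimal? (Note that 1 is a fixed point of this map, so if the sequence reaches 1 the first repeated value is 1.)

6227 = (8,4,7,8)_9 → 8³ + 4³ + 7³ + 8³ = 1431
1431 = (1,8,6,0)_9 → 1³ + 8³ + 6³ + 0³ = 729
729 = (1,0,0,0)_9 → 1³ + 0³ + 0³ + 0³ = 1  — reached the fixed point 1.
1 → 1, so 1 is the first repeated value.

1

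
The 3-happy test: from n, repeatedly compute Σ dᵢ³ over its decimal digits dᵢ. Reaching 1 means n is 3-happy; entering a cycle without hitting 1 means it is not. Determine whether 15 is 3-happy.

not 3-happy

15 → 1³ + 5³ = 1 + 125 = 126
126 → 1³ + 2³ + 6³ = 1 + 8 + 216 = 225
225 → 2³ + 2³ + 5³ = 8 + 8 + 125 = 141
141 → 1³ + 4³ + 1³ = 1 + 64 + 1 = 66
66 → 6³ + 6³ = 216 + 216 = 432
432 → 4³ + 3³ + 2³ = 64 + 27 + 8 = 99
99 → 9³ + 9³ = 729 + 729 = 1458
1458 → 1³ + 4³ + 5³ + 8³ = 1 + 64 + 125 + 512 = 702
702 → 7³ + 0³ + 2³ = 343 + 0 + 8 = 351
351 → 3³ + 5³ + 1³ = 27 + 125 + 1 = 153
153 → 1³ + 5³ + 3³ = 1 + 125 + 27 = 153  — 153 already seen; the sequence cycles without reaching 1.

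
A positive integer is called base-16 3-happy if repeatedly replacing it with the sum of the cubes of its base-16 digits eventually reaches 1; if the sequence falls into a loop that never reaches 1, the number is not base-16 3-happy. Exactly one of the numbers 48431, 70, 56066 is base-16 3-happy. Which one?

70

48431: 48431 → 6911 → 7751 → 3152 → 1853 → 2567 → 1343 → 3527 → 4268 → 2729 → 2729  — repeats 2729 (not base-16 3-happy)
70: 70 → 280 → 514 → 16 → 1  — reaches 1 (base-16 3-happy)
56066: 56066 → 3536 → 4394 → 1010 → 3410 → 2330 → 1730 → 1952 → 1343 → 3527 → 4268 → 2729 → 2729  — repeats 2729 (not base-16 3-happy)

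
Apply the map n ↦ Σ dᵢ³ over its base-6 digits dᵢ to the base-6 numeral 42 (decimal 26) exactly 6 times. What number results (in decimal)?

26 = (4,2)_6 → 4³ + 2³ = 72
72 = (2,0,0)_6 → 2³ + 0³ + 0³ = 8
8 = (1,2)_6 → 1³ + 2³ = 9
9 = (1,3)_6 → 1³ + 3³ = 28
28 = (4,4)_6 → 4³ + 4³ = 128
128 = (3,3,2)_6 → 3³ + 3³ + 2³ = 62

62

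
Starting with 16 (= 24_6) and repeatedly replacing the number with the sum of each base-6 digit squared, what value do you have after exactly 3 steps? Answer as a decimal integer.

16 = (2,4)_6 → 20
20 = (3,2)_6 → 13
13 = (2,1)_6 → 5

5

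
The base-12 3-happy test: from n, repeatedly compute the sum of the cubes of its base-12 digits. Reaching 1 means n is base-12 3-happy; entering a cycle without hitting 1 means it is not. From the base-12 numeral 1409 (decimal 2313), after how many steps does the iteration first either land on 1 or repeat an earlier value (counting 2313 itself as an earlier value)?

2313 = (1,4,0,9)_12 → 1³ + 4³ + 0³ + 9³ = 1 + 64 + 0 + 729 = 794
794 = (5,6,2)_12 → 5³ + 6³ + 2³ = 125 + 216 + 8 = 349
349 = (2,5,1)_12 → 2³ + 5³ + 1³ = 8 + 125 + 1 = 134
134 = (11,2)_12 → 11³ + 2³ = 1331 + 8 = 1339
1339 = (9,3,7)_12 → 9³ + 3³ + 7³ = 729 + 27 + 343 = 1099
1099 = (7,7,7)_12 → 7³ + 7³ + 7³ = 343 + 343 + 343 = 1029
1029 = (7,1,9)_12 → 7³ + 1³ + 9³ = 343 + 1 + 729 = 1073
1073 = (7,5,5)_12 → 7³ + 5³ + 5³ = 343 + 125 + 125 = 593
593 = (4,1,5)_12 → 4³ + 1³ + 5³ = 64 + 1 + 125 = 190
190 = (1,3,10)_12 → 1³ + 3³ + 10³ = 1 + 27 + 1000 = 1028
1028 = (7,1,8)_12 → 7³ + 1³ + 8³ = 343 + 1 + 512 = 856
856 = (5,11,4)_12 → 5³ + 11³ + 4³ = 125 + 1331 + 64 = 1520
1520 = (10,6,8)_12 → 10³ + 6³ + 8³ = 1000 + 216 + 512 = 1728
1728 = (1,0,0,0)_12 → 1³ + 0³ + 0³ + 0³ = 1 + 0 + 0 + 0 = 1  — reached 1.
That took 14 steps.

14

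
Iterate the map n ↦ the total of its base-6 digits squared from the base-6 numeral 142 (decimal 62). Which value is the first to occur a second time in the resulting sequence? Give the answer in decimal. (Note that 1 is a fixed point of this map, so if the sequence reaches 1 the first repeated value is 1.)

62 = (1,4,2)_6 → 1² + 4² + 2² = 21
21 = (3,3)_6 → 3² + 3² = 18
18 = (3,0)_6 → 3² + 0² = 9
9 = (1,3)_6 → 1² + 3² = 10
10 = (1,4)_6 → 1² + 4² = 17
17 = (2,5)_6 → 2² + 5² = 29
29 = (4,5)_6 → 4² + 5² = 41
41 = (1,0,5)_6 → 1² + 0² + 5² = 26
26 = (4,2)_6 → 4² + 2² = 20
20 = (3,2)_6 → 3² + 2² = 13
13 = (2,1)_6 → 2² + 1² = 5
5 = (5)_6 → 5² = 25
25 = (4,1)_6 → 4² + 1² = 17  — 17 already appeared earlier.

17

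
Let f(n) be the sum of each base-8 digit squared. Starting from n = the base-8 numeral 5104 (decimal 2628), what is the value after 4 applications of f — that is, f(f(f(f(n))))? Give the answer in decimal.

20

2628 = (5,1,0,4)_8 → 5² + 1² + 0² + 4² = 25 + 1 + 0 + 16 = 42
42 = (5,2)_8 → 5² + 2² = 25 + 4 = 29
29 = (3,5)_8 → 3² + 5² = 9 + 25 = 34
34 = (4,2)_8 → 4² + 2² = 16 + 4 = 20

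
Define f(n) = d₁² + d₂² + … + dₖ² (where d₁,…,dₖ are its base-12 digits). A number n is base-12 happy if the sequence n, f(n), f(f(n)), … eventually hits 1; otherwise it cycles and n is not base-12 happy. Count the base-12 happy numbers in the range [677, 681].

677: 677 → 105 → 145 → 2 → 4 → 16 → 17 → 26 → 8 → 64 → 41 → 34 → 104 → 128 → 164 → 66 → 61 → 26  — not base-12 happy
678: 678 → 116 → 145 → 2 → 4 → 16 → 17 → 26 → 8 → 64 → 41 → 34 → 104 → 128 → 164 → 66 → 61 → 26  — not base-12 happy
679: 679 → 129 → 181 → 11 → 121 → 101 → 89 → 74 → 40 → 25 → 5 → 25  — not base-12 happy
680: 680 → 144 → 1  — base-12 happy
681: 681 → 161 → 27 → 13 → 2 → 4 → 16 → 17 → 26 → 8 → 64 → 41 → 34 → 104 → 128 → 164 → 66 → 61 → 26  — not base-12 happy
base-12 happy: 680

1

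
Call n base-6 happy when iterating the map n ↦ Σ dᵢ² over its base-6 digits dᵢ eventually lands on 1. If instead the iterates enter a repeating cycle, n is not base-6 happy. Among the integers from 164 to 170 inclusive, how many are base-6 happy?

1

164: 164 → 29 → 41 → 26 → 20 → 13 → 5 → 25 → 17 → 29  — not base-6 happy
165: 165 → 34 → 41 → 26 → 20 → 13 → 5 → 25 → 17 → 29 → 41  — not base-6 happy
166: 166 → 41 → 26 → 20 → 13 → 5 → 25 → 17 → 29 → 41  — not base-6 happy
167: 167 → 50 → 9 → 10 → 17 → 29 → 41 → 26 → 20 → 13 → 5 → 25 → 17  — not base-6 happy
168: 168 → 32 → 29 → 41 → 26 → 20 → 13 → 5 → 25 → 17 → 29  — not base-6 happy
169: 169 → 33 → 34 → 41 → 26 → 20 → 13 → 5 → 25 → 17 → 29 → 41  — not base-6 happy
170: 170 → 36 → 1  — base-6 happy
base-6 happy: 170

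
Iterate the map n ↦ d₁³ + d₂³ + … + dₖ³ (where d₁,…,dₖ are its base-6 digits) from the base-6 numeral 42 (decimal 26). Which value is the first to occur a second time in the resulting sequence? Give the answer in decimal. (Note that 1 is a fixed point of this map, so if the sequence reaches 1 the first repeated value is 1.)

9

26 = (4,2)_6 → 4³ + 2³ = 64 + 8 = 72
72 = (2,0,0)_6 → 2³ + 0³ + 0³ = 8 + 0 + 0 = 8
8 = (1,2)_6 → 1³ + 2³ = 1 + 8 = 9
9 = (1,3)_6 → 1³ + 3³ = 1 + 27 = 28
28 = (4,4)_6 → 4³ + 4³ = 64 + 64 = 128
128 = (3,3,2)_6 → 3³ + 3³ + 2³ = 27 + 27 + 8 = 62
62 = (1,4,2)_6 → 1³ + 4³ + 2³ = 1 + 64 + 8 = 73
73 = (2,0,1)_6 → 2³ + 0³ + 1³ = 8 + 0 + 1 = 9  — 9 already appeared earlier.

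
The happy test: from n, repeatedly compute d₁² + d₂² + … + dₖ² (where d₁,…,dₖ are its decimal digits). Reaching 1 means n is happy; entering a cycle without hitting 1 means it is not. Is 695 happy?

not happy

695 → 6² + 9² + 5² = 142
142 → 1² + 4² + 2² = 21
21 → 2² + 1² = 5
5 → 5² = 25
25 → 2² + 5² = 29
29 → 2² + 9² = 85
85 → 8² + 5² = 89
89 → 8² + 9² = 145
145 → 1² + 4² + 5² = 42
42 → 4² + 2² = 20
20 → 2² + 0² = 4
4 → 4² = 16
16 → 1² + 6² = 37
37 → 3² + 7² = 58
58 → 5² + 8² = 89  — 89 already seen; the sequence cycles without reaching 1.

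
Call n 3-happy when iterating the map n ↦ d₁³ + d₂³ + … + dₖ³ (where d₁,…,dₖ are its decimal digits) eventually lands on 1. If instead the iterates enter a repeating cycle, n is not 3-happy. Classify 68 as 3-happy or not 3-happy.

not 3-happy

68 → 6³ + 8³ = 216 + 512 = 728
728 → 7³ + 2³ + 8³ = 343 + 8 + 512 = 863
863 → 8³ + 6³ + 3³ = 512 + 216 + 27 = 755
755 → 7³ + 5³ + 5³ = 343 + 125 + 125 = 593
593 → 5³ + 9³ + 3³ = 125 + 729 + 27 = 881
881 → 8³ + 8³ + 1³ = 512 + 512 + 1 = 1025
1025 → 1³ + 0³ + 2³ + 5³ = 1 + 0 + 8 + 125 = 134
134 → 1³ + 3³ + 4³ = 1 + 27 + 64 = 92
92 → 9³ + 2³ = 729 + 8 = 737
737 → 7³ + 3³ + 7³ = 343 + 27 + 343 = 713
713 → 7³ + 1³ + 3³ = 343 + 1 + 27 = 371
371 → 3³ + 7³ + 1³ = 27 + 343 + 1 = 371  — 371 already seen; the sequence cycles without reaching 1.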